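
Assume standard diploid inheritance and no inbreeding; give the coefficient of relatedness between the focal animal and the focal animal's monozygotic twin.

1

Each parent–offspring link contributes a factor of 1/2, and independent paths through distinct common ancestors add.
Monozygotic twins share every allele identical by descent: r = 1.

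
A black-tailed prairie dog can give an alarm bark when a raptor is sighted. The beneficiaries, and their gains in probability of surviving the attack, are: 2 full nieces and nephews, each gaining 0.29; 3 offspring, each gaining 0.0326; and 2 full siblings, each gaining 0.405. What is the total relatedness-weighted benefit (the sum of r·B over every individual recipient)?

r to a full niece or nephew = 0.25 (full aunt/uncle↔niece/nephew: two paths of length 3 through the shared grandparent pair: r = 2·(1/2)^3 = 1/4).
r to an offspring = 0.5 (one parent–offspring link: r = (1/2)^1 = 1/2).
r to a full sibling = 1/2 (full sibs share both parents — two paths of length 2: r = 2·(1/2)^2 = 1/2).
Summing one r·B term per recipient: 2·0.25·0.29 + 3·0.5·0.0326 + 2·0.5·0.405 = 0.5989.

0.5989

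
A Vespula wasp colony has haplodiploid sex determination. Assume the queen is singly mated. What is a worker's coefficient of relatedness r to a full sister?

0.75

Haplodiploid full sisters inherit their father's entire haploid genome identically (contributing 1/2) and on average half of their mother's contribution (1/2 · 1/2 = 1/4); r = 1/2 + 1/4 = 3/4.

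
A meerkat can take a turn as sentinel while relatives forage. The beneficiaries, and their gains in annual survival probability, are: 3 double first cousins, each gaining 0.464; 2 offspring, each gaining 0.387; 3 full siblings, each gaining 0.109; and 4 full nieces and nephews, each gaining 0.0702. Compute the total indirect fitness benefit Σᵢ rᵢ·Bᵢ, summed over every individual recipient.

0.9687

r to a double first cousin = 1/4 (double first cousins share both grandparent pairs — four paths of length 4: r = 4·(1/2)^4 = 1/4).
r to an offspring = 1/2 (one parent–offspring link: r = (1/2)^1 = 1/2).
r to a full sibling = 1/2 (full sibs share both parents — two paths of length 2: r = 2·(1/2)^2 = 1/2).
r to a full niece or nephew = 0.25 (full aunt/uncle↔niece/nephew: two paths of length 3 through the shared grandparent pair: r = 2·(1/2)^3 = 1/4).
Summing one r·B term per recipient: 3·0.25·0.464 + 2·0.5·0.387 + 3·0.5·0.109 + 4·0.25·0.0702 = 0.9687.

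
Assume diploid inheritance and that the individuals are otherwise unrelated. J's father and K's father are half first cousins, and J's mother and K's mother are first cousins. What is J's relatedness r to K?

0.046875

Independent pedigree routes through distinct common ancestors add.
J and K are related in two ways: half second cousins through their fathers (r = 1/64) and second cousins through their mothers (r = 1/32).
r = 1/64 + 1/32 = 3/64 = 0.046875.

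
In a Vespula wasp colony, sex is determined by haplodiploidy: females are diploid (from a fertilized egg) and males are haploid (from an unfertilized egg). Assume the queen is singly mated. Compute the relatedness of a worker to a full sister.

0.75

Haplodiploid full sisters inherit their father's entire haploid genome identically (contributing 1/2) and on average half of their mother's contribution (1/2 · 1/2 = 1/4); r = 1/2 + 1/4 = 3/4.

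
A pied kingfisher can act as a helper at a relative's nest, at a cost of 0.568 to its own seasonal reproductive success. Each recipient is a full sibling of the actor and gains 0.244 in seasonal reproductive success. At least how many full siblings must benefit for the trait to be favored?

5

r to a full sibling = 0.5 (full sibs share both parents — two paths of length 2: r = 2·(1/2)^2 = 1/2).
Hamilton's rule: n·r·B > C  ⇒  n > C/(r·B) = 0.568/(0.5·0.244) = 4.656.
The smallest integer exceeding 4.656 is 5.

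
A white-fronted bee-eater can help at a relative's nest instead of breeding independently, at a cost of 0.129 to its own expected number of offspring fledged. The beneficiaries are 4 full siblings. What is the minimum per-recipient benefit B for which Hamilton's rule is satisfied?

r to a full sibling = 0.5 (full sibs share both parents — two paths of length 2: r = 2·(1/2)^2 = 1/2).
Hamilton's rule with n recipients of equal r: n·r·B > C, so B > C/(n·r) = 0.129/(4·0.5) = 0.0645.

0.0645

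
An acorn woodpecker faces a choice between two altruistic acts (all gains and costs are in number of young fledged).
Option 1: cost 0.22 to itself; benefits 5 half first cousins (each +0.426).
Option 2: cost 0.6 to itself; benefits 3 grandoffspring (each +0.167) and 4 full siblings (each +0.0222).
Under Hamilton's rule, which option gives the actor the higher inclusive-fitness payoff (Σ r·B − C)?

Option 1

Option 1: r to a half first cousin = 0.0625.
Option 1: Σ r·B − C = (5·0.0625·0.426) − 0.22 = -0.086875.
Option 2: r to a grandoffspring = 0.25.
Option 2: r to a full sibling = 0.5.
Option 2: Σ r·B − C = (3·0.25·0.167 + 4·0.5·0.0222) − 0.6 = -0.43035.
Option 1 has the higher net inclusive-fitness payoff.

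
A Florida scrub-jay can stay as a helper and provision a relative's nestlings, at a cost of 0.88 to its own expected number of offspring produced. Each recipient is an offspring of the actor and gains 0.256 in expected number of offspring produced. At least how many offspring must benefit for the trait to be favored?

7

r to an offspring = 1/2 (one parent–offspring link: r = (1/2)^1 = 1/2).
Hamilton's rule: n·r·B > C  ⇒  n > C/(r·B) = 0.88/(0.5·0.256) = 6.875.
The smallest integer exceeding 6.875 is 7.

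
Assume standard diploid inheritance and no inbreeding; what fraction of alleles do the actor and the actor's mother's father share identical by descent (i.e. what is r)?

Each parent–offspring link contributes a factor of 1/2, and independent paths through distinct common ancestors add.
Two parent–offspring links: r = (1/2)^2 = 1/4.

0.25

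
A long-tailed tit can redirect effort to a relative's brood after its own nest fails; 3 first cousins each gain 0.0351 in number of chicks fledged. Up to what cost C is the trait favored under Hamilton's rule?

0.0131625

r to a first cousin = 0.125 (first cousins share one grandparent pair — two paths of length 4: r = 2·(1/2)^4 = 1/8).
Hamilton's rule: n·r·B > C, so the trait is favored while C < n·r·B = 3·0.125·0.0351 = 0.0131625.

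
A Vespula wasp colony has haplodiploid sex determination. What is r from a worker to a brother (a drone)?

Her haploid brother carries none of their father's genes and a random half of their mother's genome; that half matches the maternal half of her own genome with probability 1/2: r = 1/2 · 1/2 = 1/4.

0.25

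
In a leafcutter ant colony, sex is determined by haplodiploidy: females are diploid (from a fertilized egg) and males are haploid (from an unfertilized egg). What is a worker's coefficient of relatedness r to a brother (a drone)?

Her haploid brother carries none of their father's genes and a random half of their mother's genome; that half matches the maternal half of her own genome with probability 1/2: r = 1/2 · 1/2 = 1/4.

0.25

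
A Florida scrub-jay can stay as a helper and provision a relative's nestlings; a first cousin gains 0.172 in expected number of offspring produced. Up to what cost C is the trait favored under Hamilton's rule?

r to a first cousin = 0.125 (first cousins share one grandparent pair — two paths of length 4: r = 2·(1/2)^4 = 1/8).
Hamilton's rule: n·r·B > C, so the trait is favored while C < n·r·B = 1·0.125·0.172 = 0.0215.

0.0215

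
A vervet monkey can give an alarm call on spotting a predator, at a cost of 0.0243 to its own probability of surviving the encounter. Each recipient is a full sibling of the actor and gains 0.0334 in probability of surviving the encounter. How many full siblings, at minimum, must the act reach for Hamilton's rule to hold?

2

r to a full sibling = 1/2 (full sibs share both parents — two paths of length 2: r = 2·(1/2)^2 = 1/2).
Hamilton's rule: n·r·B > C  ⇒  n > C/(r·B) = 0.0243/(0.5·0.0334) = 1.455.
The smallest integer exceeding 1.455 is 2.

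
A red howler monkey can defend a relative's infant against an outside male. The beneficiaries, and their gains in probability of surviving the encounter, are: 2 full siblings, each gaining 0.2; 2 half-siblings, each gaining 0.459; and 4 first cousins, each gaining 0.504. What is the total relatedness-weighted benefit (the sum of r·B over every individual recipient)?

0.6815

r to a full sibling = 0.5 (full sibs share both parents — two paths of length 2: r = 2·(1/2)^2 = 1/2).
r to a half-sibling = 1/4 (half-sibs share one parent — one path of length 2: r = (1/2)^2 = 1/4).
r to a first cousin = 1/8 (first cousins share one grandparent pair — two paths of length 4: r = 2·(1/2)^4 = 1/8).
Summing one r·B term per recipient: 2·0.5·0.2 + 2·0.25·0.459 + 4·0.125·0.504 = 0.6815.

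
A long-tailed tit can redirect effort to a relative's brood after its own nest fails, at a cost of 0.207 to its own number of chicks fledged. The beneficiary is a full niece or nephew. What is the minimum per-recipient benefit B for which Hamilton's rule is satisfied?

r to a full niece or nephew = 1/4 (full aunt/uncle↔niece/nephew: two paths of length 3 through the shared grandparent pair: r = 2·(1/2)^3 = 1/4).
Hamilton's rule with n recipients of equal r: n·r·B > C, so B > C/(n·r) = 0.207/(1·0.25) = 0.828.

0.828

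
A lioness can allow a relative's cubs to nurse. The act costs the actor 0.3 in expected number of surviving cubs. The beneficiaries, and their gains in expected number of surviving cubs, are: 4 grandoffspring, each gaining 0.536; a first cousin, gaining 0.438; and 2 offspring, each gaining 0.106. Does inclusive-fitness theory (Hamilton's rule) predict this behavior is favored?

Yes

Hamilton's rule: the trait is favored when the sum of r·B over every recipient exceeds the actor's cost C.
r to a grandoffspring = 1/4 (two parent–offspring links: r = (1/2)^2 = 1/4).
r to a first cousin = 0.125 (first cousins share one grandparent pair — two paths of length 4: r = 2·(1/2)^4 = 1/8).
r to an offspring = 1/2 (one parent–offspring link: r = (1/2)^1 = 1/2).
Summing one r·B term per recipient: 4·0.25·0.536 + 1·0.125·0.438 + 2·0.5·0.106 = 0.69675.
0.69675 > 0.3: the indirect benefit exceeds the cost.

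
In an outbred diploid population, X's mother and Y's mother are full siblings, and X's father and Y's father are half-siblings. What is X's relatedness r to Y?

Relatedness sums over independent paths through distinct common ancestors.
X and Y are related in two ways: first cousins through their mothers (r = 1/8) and half first cousins through their fathers (r = 1/16).
r = 1/8 + 1/16 = 3/16 = 0.1875.

0.1875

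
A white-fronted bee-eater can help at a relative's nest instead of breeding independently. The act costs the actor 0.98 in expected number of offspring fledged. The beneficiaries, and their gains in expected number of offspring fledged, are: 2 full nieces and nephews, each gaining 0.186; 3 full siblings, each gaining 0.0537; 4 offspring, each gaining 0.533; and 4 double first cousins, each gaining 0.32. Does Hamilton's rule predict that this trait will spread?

Hamilton's rule: the trait is favored when the sum of r·B over every recipient exceeds the actor's cost C.
r to a full niece or nephew = 0.25 (full aunt/uncle↔niece/nephew: two paths of length 3 through the shared grandparent pair: r = 2·(1/2)^3 = 1/4).
r to a full sibling = 1/2 (full sibs share both parents — two paths of length 2: r = 2·(1/2)^2 = 1/2).
r to an offspring = 0.5 (one parent–offspring link: r = (1/2)^1 = 1/2).
r to a double first cousin = 0.25 (double first cousins share both grandparent pairs — four paths of length 4: r = 4·(1/2)^4 = 1/4).
Summing one r·B term per recipient: 2·0.25·0.186 + 3·0.5·0.0537 + 4·0.5·0.533 + 4·0.25·0.32 = 1.55955.
1.55955 > 0.98: the indirect benefit exceeds the cost.

Yes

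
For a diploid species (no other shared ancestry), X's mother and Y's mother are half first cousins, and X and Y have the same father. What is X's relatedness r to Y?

0.265625

Relatedness sums over independent paths through distinct common ancestors.
X and Y are related in two ways: half second cousins through their mothers (r = 1/64) and half-sibs through their shared father (r = 1/4).
r = 1/64 + 1/4 = 0.265625.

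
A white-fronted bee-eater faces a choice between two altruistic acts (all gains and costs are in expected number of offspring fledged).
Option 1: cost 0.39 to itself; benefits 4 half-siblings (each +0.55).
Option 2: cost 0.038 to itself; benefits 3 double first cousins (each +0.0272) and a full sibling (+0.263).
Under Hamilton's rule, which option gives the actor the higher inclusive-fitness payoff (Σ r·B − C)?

Option 1

Option 1: r to a half-sibling = 0.25.
Option 1: Σ r·B − C = (4·0.25·0.55) − 0.39 = 0.16.
Option 2: r to a double first cousin = 0.25.
Option 2: r to a full sibling = 0.5.
Option 2: Σ r·B − C = (3·0.25·0.0272 + 1·0.5·0.263) − 0.038 = 0.1139.
Option 1 has the higher net inclusive-fitness payoff.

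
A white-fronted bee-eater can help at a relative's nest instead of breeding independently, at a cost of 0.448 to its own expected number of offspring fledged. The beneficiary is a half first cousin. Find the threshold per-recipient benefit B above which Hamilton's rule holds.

r to a half first cousin = 1/16 (half first cousins share one grandparent — one path of length 4: r = (1/2)^4 = 1/16).
Hamilton's rule with n recipients of equal r: n·r·B > C, so B > C/(n·r) = 0.448/(1·0.0625) = 7.168.

7.168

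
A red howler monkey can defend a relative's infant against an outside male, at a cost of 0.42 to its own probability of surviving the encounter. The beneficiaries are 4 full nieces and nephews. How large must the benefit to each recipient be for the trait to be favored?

0.42

r to a full niece or nephew = 1/4 (full aunt/uncle↔niece/nephew: two paths of length 3 through the shared grandparent pair: r = 2·(1/2)^3 = 1/4).
Hamilton's rule with n recipients of equal r: n·r·B > C, so B > C/(n·r) = 0.42/(4·0.25) = 0.42.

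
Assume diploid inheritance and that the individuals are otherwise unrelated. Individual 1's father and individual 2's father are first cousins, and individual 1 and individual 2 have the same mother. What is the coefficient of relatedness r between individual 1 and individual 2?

Relatedness sums over independent paths through distinct common ancestors.
Individual 1 and individual 2 are related in two ways: second cousins through their fathers (r = 1/32) and half-sibs through their shared mother (r = 1/4).
r = 1/32 + 1/4 = 0.28125.

0.28125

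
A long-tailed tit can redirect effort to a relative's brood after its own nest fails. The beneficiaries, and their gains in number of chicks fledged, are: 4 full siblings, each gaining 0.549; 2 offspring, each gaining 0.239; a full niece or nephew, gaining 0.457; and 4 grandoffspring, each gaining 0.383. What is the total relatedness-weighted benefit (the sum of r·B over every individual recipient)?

1.83425

r to a full sibling = 1/2 (full sibs share both parents — two paths of length 2: r = 2·(1/2)^2 = 1/2).
r to an offspring = 0.5 (one parent–offspring link: r = (1/2)^1 = 1/2).
r to a full niece or nephew = 1/4 (full aunt/uncle↔niece/nephew: two paths of length 3 through the shared grandparent pair: r = 2·(1/2)^3 = 1/4).
r to a grandoffspring = 1/4 (two parent–offspring links: r = (1/2)^2 = 1/4).
Summing one r·B term per recipient: 4·0.5·0.549 + 2·0.5·0.239 + 1·0.25·0.457 + 4·0.25·0.383 = 1.83425.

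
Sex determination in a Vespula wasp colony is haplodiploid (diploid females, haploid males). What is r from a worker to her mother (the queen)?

0.5

One meiotic link between diploid queen and diploid daughter: r = 1/2.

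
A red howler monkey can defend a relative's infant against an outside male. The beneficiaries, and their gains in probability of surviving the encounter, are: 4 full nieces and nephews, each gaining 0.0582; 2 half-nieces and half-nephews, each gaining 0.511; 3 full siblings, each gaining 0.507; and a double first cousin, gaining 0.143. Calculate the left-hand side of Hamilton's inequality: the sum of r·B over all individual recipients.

0.9822

r to a full niece or nephew = 1/4 (full aunt/uncle↔niece/nephew: two paths of length 3 through the shared grandparent pair: r = 2·(1/2)^3 = 1/4).
r to a half-niece or half-nephew = 0.125 (half-aunt/uncle↔niece/nephew: one path of length 3: r = (1/2)^3 = 1/8).
r to a full sibling = 1/2 (full sibs share both parents — two paths of length 2: r = 2·(1/2)^2 = 1/2).
r to a double first cousin = 1/4 (double first cousins share both grandparent pairs — four paths of length 4: r = 4·(1/2)^4 = 1/4).
Summing one r·B term per recipient: 4·0.25·0.0582 + 2·0.125·0.511 + 3·0.5·0.507 + 1·0.25·0.143 = 0.9822.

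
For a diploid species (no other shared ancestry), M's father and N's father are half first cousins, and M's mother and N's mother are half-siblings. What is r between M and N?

0.078125

Wright's path rule: contributions from independent ancestry routes add.
M and N are related in two ways: half second cousins through their fathers (r = 1/64) and half first cousins through their mothers (r = 1/16).
r = 1/64 + 1/16 = 0.078125.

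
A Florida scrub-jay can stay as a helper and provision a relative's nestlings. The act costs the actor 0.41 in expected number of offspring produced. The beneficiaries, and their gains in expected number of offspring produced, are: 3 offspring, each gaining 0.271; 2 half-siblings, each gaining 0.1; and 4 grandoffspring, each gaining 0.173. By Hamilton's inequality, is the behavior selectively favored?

Hamilton's rule: the trait is favored when the sum of r·B over every recipient exceeds the actor's cost C.
r to an offspring = 0.5 (one parent–offspring link: r = (1/2)^1 = 1/2).
r to a half-sibling = 1/4 (half-sibs share one parent — one path of length 2: r = (1/2)^2 = 1/4).
r to a grandoffspring = 0.25 (two parent–offspring links: r = (1/2)^2 = 1/4).
Summing one r·B term per recipient: 3·0.5·0.271 + 2·0.25·0.1 + 4·0.25·0.173 = 0.6295.
0.6295 > 0.41: the indirect benefit exceeds the cost.

Yes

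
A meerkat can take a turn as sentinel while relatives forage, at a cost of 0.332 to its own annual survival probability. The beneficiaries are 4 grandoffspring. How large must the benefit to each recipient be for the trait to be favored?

0.332

r to a grandoffspring = 0.25 (two parent–offspring links: r = (1/2)^2 = 1/4).
Hamilton's rule with n recipients of equal r: n·r·B > C, so B > C/(n·r) = 0.332/(4·0.25) = 0.332.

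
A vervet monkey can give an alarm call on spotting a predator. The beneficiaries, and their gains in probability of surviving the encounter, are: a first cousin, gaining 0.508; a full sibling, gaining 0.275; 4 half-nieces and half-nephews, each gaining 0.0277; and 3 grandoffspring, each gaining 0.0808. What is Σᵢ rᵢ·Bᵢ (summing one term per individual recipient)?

r to a first cousin = 0.125 (first cousins share one grandparent pair — two paths of length 4: r = 2·(1/2)^4 = 1/8).
r to a full sibling = 0.5 (full sibs share both parents — two paths of length 2: r = 2·(1/2)^2 = 1/2).
r to a half-niece or half-nephew = 1/8 (half-aunt/uncle↔niece/nephew: one path of length 3: r = (1/2)^3 = 1/8).
r to a grandoffspring = 1/4 (two parent–offspring links: r = (1/2)^2 = 1/4).
Summing one r·B term per recipient: 1·0.125·0.508 + 1·0.5·0.275 + 4·0.125·0.0277 + 3·0.25·0.0808 = 0.27545.

0.27545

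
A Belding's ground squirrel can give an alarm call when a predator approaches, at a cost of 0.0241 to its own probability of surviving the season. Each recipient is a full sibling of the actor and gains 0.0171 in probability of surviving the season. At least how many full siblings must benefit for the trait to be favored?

3

r to a full sibling = 0.5 (full sibs share both parents — two paths of length 2: r = 2·(1/2)^2 = 1/2).
Hamilton's rule: n·r·B > C  ⇒  n > C/(r·B) = 0.0241/(0.5·0.0171) = 2.819.
The smallest integer exceeding 2.819 is 3.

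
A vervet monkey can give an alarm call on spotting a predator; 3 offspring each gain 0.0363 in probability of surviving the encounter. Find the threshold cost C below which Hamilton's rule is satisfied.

0.05445

r to an offspring = 1/2 (one parent–offspring link: r = (1/2)^1 = 1/2).
Hamilton's rule: n·r·B > C, so the trait is favored while C < n·r·B = 3·0.5·0.0363 = 0.05445.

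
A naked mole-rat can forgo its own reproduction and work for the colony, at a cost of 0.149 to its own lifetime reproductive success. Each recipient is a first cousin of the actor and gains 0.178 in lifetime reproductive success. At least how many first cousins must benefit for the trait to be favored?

r to a first cousin = 1/8 (first cousins share one grandparent pair — two paths of length 4: r = 2·(1/2)^4 = 1/8).
Hamilton's rule: n·r·B > C  ⇒  n > C/(r·B) = 0.149/(0.125·0.178) = 6.697.
The smallest integer exceeding 6.697 is 7.

7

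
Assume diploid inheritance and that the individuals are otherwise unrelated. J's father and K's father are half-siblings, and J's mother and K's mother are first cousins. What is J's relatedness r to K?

0.09375

Independent pedigree routes through distinct common ancestors add.
J and K are related in two ways: half first cousins through their fathers (r = 1/16) and second cousins through their mothers (r = 1/32).
r = 1/16 + 1/32 = 0.09375.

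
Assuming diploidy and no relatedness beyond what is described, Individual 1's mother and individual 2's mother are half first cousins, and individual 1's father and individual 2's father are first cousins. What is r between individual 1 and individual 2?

0.046875

Independent pedigree routes through distinct common ancestors add.
Individual 1 and individual 2 are related in two ways: half second cousins through their mothers (r = 1/64) and second cousins through their fathers (r = 1/32).
r = 1/64 + 1/32 = 0.046875.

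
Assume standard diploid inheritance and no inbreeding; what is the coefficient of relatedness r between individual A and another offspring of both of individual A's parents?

Each parent–offspring link contributes a factor of 1/2, and independent paths through distinct common ancestors add.
Full sibs share both parents — two paths of length 2: r = 2·(1/2)^2 = 1/2.

0.5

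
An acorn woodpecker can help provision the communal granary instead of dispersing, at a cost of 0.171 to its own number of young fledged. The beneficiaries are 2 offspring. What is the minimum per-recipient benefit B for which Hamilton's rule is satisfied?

0.171

r to an offspring = 1/2 (one parent–offspring link: r = (1/2)^1 = 1/2).
Hamilton's rule with n recipients of equal r: n·r·B > C, so B > C/(n·r) = 0.171/(2·0.5) = 0.171.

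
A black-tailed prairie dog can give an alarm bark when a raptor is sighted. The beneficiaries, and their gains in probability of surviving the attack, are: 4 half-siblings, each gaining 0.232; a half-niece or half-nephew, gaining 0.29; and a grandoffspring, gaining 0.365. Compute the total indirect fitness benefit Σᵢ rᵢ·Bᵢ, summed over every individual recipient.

0.3595

r to a half-sibling = 0.25 (half-sibs share one parent — one path of length 2: r = (1/2)^2 = 1/4).
r to a half-niece or half-nephew = 0.125 (half-aunt/uncle↔niece/nephew: one path of length 3: r = (1/2)^3 = 1/8).
r to a grandoffspring = 1/4 (two parent–offspring links: r = (1/2)^2 = 1/4).
Summing one r·B term per recipient: 4·0.25·0.232 + 1·0.125·0.29 + 1·0.25·0.365 = 0.3595.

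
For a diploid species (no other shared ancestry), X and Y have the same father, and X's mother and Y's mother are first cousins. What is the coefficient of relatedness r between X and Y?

Independent pedigree routes through distinct common ancestors add.
X and Y are related in two ways: half-sibs through their shared father (r = 1/4) and second cousins through their mothers (r = 1/32).
r = 1/4 + 1/32 = 0.28125.

0.28125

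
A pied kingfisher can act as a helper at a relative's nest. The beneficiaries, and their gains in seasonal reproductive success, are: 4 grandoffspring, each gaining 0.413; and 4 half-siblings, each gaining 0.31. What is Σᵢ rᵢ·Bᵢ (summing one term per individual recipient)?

0.723

r to a grandoffspring = 1/4 (two parent–offspring links: r = (1/2)^2 = 1/4).
r to a half-sibling = 1/4 (half-sibs share one parent — one path of length 2: r = (1/2)^2 = 1/4).
Summing one r·B term per recipient: 4·0.25·0.413 + 4·0.25·0.31 = 0.723.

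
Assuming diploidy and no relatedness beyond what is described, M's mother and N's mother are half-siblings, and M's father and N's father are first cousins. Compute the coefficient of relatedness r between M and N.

0.09375

With two independent routes of shared ancestry, r is the sum of the two contributions.
M and N are related in two ways: half first cousins through their mothers (r = 1/16) and second cousins through their fathers (r = 1/32).
r = 1/16 + 1/32 = 3/32 = 0.09375.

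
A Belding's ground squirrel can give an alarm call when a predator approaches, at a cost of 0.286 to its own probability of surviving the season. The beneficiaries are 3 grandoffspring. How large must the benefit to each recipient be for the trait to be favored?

0.3813

r to a grandoffspring = 0.25 (two parent–offspring links: r = (1/2)^2 = 1/4).
Hamilton's rule with n recipients of equal r: n·r·B > C, so B > C/(n·r) = 0.286/(3·0.25) = 0.3813.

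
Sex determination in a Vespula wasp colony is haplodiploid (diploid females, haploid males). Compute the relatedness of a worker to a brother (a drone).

0.25

Her haploid brother carries none of their father's genes and a random half of their mother's genome; that half matches the maternal half of her own genome with probability 1/2: r = 1/2 · 1/2 = 1/4.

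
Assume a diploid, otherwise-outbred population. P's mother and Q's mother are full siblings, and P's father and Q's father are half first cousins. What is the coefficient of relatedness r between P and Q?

0.140625

Independent pedigree routes through distinct common ancestors add.
P and Q are related in two ways: first cousins through their mothers (r = 1/8) and half second cousins through their fathers (r = 1/64).
r = 1/8 + 1/64 = 9/64 = 0.140625.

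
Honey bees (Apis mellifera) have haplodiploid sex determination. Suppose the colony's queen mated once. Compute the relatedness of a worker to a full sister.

Haplodiploid full sisters inherit their father's entire haploid genome identically (contributing 1/2) and on average half of their mother's contribution (1/2 · 1/2 = 1/4); r = 1/2 + 1/4 = 3/4.

0.75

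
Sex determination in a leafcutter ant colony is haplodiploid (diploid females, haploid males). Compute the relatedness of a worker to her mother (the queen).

0.5

One meiotic link between diploid queen and diploid daughter: r = 1/2.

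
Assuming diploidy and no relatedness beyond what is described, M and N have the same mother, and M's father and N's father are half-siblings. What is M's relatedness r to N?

With two independent routes of shared ancestry, r is the sum of the two contributions.
M and N are related in two ways: half-sibs through their shared mother (r = 1/4) and half first cousins through their fathers (r = 1/16).
r = 1/4 + 1/16 = 0.3125.

0.3125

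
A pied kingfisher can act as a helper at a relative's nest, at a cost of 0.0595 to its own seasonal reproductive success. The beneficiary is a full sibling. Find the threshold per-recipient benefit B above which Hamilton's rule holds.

0.119

r to a full sibling = 1/2 (full sibs share both parents — two paths of length 2: r = 2·(1/2)^2 = 1/2).
Hamilton's rule with n recipients of equal r: n·r·B > C, so B > C/(n·r) = 0.0595/(1·0.5) = 0.119.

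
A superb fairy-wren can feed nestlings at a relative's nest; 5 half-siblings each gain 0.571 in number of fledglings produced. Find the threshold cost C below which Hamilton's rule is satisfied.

r to a half-sibling = 1/4 (half-sibs share one parent — one path of length 2: r = (1/2)^2 = 1/4).
Hamilton's rule: n·r·B > C, so the trait is favored while C < n·r·B = 5·0.25·0.571 = 0.71375.

0.71375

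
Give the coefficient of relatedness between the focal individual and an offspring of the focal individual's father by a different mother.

0.25

Each parent–offspring link contributes a factor of 1/2, and independent paths through distinct common ancestors add.
Half-sibs share one parent — one path of length 2: r = (1/2)^2 = 1/4.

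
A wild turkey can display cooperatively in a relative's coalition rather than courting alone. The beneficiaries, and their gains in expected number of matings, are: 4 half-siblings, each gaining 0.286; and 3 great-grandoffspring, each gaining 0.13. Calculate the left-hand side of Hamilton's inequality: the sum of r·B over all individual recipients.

r to a half-sibling = 1/4 (half-sibs share one parent — one path of length 2: r = (1/2)^2 = 1/4).
r to a great-grandoffspring = 0.125 (three parent–offspring links: r = (1/2)^3 = 1/8).
Summing one r·B term per recipient: 4·0.25·0.286 + 3·0.125·0.13 = 0.33475.

0.33475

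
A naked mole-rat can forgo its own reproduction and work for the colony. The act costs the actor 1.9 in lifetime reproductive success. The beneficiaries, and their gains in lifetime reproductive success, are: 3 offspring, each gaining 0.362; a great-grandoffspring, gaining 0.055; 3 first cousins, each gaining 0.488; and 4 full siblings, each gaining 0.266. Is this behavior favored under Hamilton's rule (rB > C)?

No

Hamilton's rule: the trait is favored when the sum of r·B over every recipient exceeds the actor's cost C.
r to an offspring = 0.5 (one parent–offspring link: r = (1/2)^1 = 1/2).
r to a great-grandoffspring = 0.125 (three parent–offspring links: r = (1/2)^3 = 1/8).
r to a first cousin = 1/8 (first cousins share one grandparent pair — two paths of length 4: r = 2·(1/2)^4 = 1/8).
r to a full sibling = 0.5 (full sibs share both parents — two paths of length 2: r = 2·(1/2)^2 = 1/2).
Summing one r·B term per recipient: 3·0.5·0.362 + 1·0.125·0.055 + 3·0.125·0.488 + 4·0.5·0.266 = 1.264875.
1.264875 < 1.9: the indirect benefit is less than the cost.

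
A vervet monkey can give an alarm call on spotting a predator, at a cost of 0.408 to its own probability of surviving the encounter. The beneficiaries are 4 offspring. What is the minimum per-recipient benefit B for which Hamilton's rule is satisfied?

0.204

r to an offspring = 1/2 (one parent–offspring link: r = (1/2)^1 = 1/2).
Hamilton's rule with n recipients of equal r: n·r·B > C, so B > C/(n·r) = 0.408/(4·0.5) = 0.204.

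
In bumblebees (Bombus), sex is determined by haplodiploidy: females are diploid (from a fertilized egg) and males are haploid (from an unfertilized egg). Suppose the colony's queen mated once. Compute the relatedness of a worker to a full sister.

Haplodiploid full sisters inherit their father's entire haploid genome identically (contributing 1/2) and on average half of their mother's contribution (1/2 · 1/2 = 1/4); r = 1/2 + 1/4 = 3/4.

0.75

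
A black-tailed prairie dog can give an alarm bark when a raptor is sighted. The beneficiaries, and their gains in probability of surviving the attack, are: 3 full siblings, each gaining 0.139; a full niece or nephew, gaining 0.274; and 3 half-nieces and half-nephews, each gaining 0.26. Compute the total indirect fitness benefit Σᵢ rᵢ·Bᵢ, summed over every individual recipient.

r to a full sibling = 1/2 (full sibs share both parents — two paths of length 2: r = 2·(1/2)^2 = 1/2).
r to a full niece or nephew = 0.25 (full aunt/uncle↔niece/nephew: two paths of length 3 through the shared grandparent pair: r = 2·(1/2)^3 = 1/4).
r to a half-niece or half-nephew = 1/8 (half-aunt/uncle↔niece/nephew: one path of length 3: r = (1/2)^3 = 1/8).
Summing one r·B term per recipient: 3·0.5·0.139 + 1·0.25·0.274 + 3·0.125·0.26 = 0.3745.

0.3745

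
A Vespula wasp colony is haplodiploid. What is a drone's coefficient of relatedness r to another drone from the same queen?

Haploid brothers each carry a random half of the queen's diploid genome, so on average they share half: r = 1/2.

0.5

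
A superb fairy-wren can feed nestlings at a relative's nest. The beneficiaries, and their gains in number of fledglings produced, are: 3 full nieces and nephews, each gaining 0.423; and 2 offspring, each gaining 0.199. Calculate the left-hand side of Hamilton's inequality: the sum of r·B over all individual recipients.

0.51625

r to a full niece or nephew = 1/4 (full aunt/uncle↔niece/nephew: two paths of length 3 through the shared grandparent pair: r = 2·(1/2)^3 = 1/4).
r to an offspring = 1/2 (one parent–offspring link: r = (1/2)^1 = 1/2).
Summing one r·B term per recipient: 3·0.25·0.423 + 2·0.5·0.199 = 0.51625.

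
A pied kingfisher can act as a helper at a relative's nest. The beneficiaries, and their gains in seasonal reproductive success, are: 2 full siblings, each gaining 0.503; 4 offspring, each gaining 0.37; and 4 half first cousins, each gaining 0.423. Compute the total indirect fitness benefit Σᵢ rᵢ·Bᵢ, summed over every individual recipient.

1.34875

r to a full sibling = 1/2 (full sibs share both parents — two paths of length 2: r = 2·(1/2)^2 = 1/2).
r to an offspring = 1/2 (one parent–offspring link: r = (1/2)^1 = 1/2).
r to a half first cousin = 0.0625 (half first cousins share one grandparent — one path of length 4: r = (1/2)^4 = 1/16).
Summing one r·B term per recipient: 2·0.5·0.503 + 4·0.5·0.37 + 4·0.0625·0.423 = 1.34875.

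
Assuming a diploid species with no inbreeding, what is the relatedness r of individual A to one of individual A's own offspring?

Each parent–offspring link contributes a factor of 1/2, and independent paths through distinct common ancestors add.
One parent–offspring link: r = (1/2)^1 = 1/2.

0.5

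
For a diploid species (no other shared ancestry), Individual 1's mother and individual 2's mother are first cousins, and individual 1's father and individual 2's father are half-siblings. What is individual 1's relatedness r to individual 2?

0.09375

With two independent routes of shared ancestry, r is the sum of the two contributions.
Individual 1 and individual 2 are related in two ways: second cousins through their mothers (r = 1/32) and half first cousins through their fathers (r = 1/16).
r = 1/32 + 1/16 = 0.09375.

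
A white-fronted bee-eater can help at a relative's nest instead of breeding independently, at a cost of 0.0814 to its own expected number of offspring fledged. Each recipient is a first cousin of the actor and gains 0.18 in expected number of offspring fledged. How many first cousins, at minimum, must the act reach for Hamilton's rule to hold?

4

r to a first cousin = 1/8 (first cousins share one grandparent pair — two paths of length 4: r = 2·(1/2)^4 = 1/8).
Hamilton's rule: n·r·B > C  ⇒  n > C/(r·B) = 0.0814/(0.125·0.18) = 3.618.
The smallest integer exceeding 3.618 is 4.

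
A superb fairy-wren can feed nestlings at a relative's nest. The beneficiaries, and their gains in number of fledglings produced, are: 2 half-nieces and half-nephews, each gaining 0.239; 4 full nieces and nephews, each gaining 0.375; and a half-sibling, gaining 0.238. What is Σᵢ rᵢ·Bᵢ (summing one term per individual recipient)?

r to a half-niece or half-nephew = 0.125 (half-aunt/uncle↔niece/nephew: one path of length 3: r = (1/2)^3 = 1/8).
r to a full niece or nephew = 1/4 (full aunt/uncle↔niece/nephew: two paths of length 3 through the shared grandparent pair: r = 2·(1/2)^3 = 1/4).
r to a half-sibling = 0.25 (half-sibs share one parent — one path of length 2: r = (1/2)^2 = 1/4).
Summing one r·B term per recipient: 2·0.125·0.239 + 4·0.25·0.375 + 1·0.25·0.238 = 0.49425.

0.49425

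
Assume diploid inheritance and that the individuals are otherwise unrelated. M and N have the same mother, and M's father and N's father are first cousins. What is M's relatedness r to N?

Wright's path rule: contributions from independent ancestry routes add.
M and N are related in two ways: half-sibs through their shared mother (r = 1/4) and second cousins through their fathers (r = 1/32).
r = 1/4 + 1/32 = 0.28125.

0.28125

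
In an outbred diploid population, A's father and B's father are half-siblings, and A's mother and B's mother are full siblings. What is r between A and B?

0.1875

With two independent routes of shared ancestry, r is the sum of the two contributions.
A and B are related in two ways: half first cousins through their fathers (r = 1/16) and first cousins through their mothers (r = 1/8).
r = 1/16 + 1/8 = 3/16 = 0.1875.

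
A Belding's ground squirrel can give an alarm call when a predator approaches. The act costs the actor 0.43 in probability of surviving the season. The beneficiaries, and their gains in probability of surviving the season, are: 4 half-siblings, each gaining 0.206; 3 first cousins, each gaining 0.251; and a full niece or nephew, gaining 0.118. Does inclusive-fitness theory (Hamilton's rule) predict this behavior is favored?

No

Hamilton's rule: the trait is favored when the sum of r·B over every recipient exceeds the actor's cost C.
r to a half-sibling = 1/4 (half-sibs share one parent — one path of length 2: r = (1/2)^2 = 1/4).
r to a first cousin = 1/8 (first cousins share one grandparent pair — two paths of length 4: r = 2·(1/2)^4 = 1/8).
r to a full niece or nephew = 0.25 (full aunt/uncle↔niece/nephew: two paths of length 3 through the shared grandparent pair: r = 2·(1/2)^3 = 1/4).
Summing one r·B term per recipient: 4·0.25·0.206 + 3·0.125·0.251 + 1·0.25·0.118 = 0.329625.
0.329625 < 0.43: the indirect benefit is less than the cost.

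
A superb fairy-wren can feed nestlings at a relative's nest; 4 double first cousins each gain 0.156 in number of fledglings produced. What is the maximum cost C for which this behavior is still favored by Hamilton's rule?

r to a double first cousin = 0.25 (double first cousins share both grandparent pairs — four paths of length 4: r = 4·(1/2)^4 = 1/4).
Hamilton's rule: n·r·B > C, so the trait is favored while C < n·r·B = 4·0.25·0.156 = 0.156.

0.156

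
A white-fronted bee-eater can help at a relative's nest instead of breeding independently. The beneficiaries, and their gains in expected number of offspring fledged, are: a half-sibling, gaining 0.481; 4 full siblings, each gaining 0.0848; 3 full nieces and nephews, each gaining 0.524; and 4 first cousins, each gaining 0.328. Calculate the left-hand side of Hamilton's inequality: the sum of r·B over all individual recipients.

0.84685

r to a half-sibling = 1/4 (half-sibs share one parent — one path of length 2: r = (1/2)^2 = 1/4).
r to a full sibling = 1/2 (full sibs share both parents — two paths of length 2: r = 2·(1/2)^2 = 1/2).
r to a full niece or nephew = 1/4 (full aunt/uncle↔niece/nephew: two paths of length 3 through the shared grandparent pair: r = 2·(1/2)^3 = 1/4).
r to a first cousin = 1/8 (first cousins share one grandparent pair — two paths of length 4: r = 2·(1/2)^4 = 1/8).
Summing one r·B term per recipient: 1·0.25·0.481 + 4·0.5·0.0848 + 3·0.25·0.524 + 4·0.125·0.328 = 0.84685.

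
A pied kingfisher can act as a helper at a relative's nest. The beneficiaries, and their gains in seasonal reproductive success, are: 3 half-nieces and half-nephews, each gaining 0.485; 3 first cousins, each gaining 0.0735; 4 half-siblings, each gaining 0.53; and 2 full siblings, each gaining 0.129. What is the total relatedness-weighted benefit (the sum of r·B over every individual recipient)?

0.8684375

r to a half-niece or half-nephew = 0.125 (half-aunt/uncle↔niece/nephew: one path of length 3: r = (1/2)^3 = 1/8).
r to a first cousin = 0.125 (first cousins share one grandparent pair — two paths of length 4: r = 2·(1/2)^4 = 1/8).
r to a half-sibling = 1/4 (half-sibs share one parent — one path of length 2: r = (1/2)^2 = 1/4).
r to a full sibling = 0.5 (full sibs share both parents — two paths of length 2: r = 2·(1/2)^2 = 1/2).
Summing one r·B term per recipient: 3·0.125·0.485 + 3·0.125·0.0735 + 4·0.25·0.53 + 2·0.5·0.129 = 0.8684375.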